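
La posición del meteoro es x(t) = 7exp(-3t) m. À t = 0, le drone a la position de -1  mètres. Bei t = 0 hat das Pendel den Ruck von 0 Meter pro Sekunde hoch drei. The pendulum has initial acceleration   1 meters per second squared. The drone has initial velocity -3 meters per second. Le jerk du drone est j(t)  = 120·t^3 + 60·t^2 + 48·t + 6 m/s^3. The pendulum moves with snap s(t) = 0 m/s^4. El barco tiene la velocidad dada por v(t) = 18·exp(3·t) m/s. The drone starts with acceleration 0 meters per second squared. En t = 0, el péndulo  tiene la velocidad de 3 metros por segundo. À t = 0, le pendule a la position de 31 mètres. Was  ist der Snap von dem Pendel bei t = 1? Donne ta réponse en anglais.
We have snap s(t) = 0. Substituting t = 1: s(1) = 0.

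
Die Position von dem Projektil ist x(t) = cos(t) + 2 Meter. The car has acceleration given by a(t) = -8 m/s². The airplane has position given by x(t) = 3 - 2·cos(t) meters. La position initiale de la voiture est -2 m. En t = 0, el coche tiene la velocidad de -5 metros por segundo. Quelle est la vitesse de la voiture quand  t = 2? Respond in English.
We need to integrate our acceleration equation a(t) = -8 1 time. Finding the integral of a(t) and using v(0) = -5: v(t) = -8·t - 5. Using v(t) = -8·t - 5 and substituting t = 2, we find v = -21.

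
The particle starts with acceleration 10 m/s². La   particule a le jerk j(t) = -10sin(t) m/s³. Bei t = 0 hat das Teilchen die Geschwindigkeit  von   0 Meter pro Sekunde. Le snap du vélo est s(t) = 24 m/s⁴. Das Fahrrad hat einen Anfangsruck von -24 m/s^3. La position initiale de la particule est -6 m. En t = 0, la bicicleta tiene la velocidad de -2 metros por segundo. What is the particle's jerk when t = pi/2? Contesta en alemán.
Wir haben den Ruck j(t) = -10·sin(t). Durch Einsetzen von t = pi/2: j(pi/2) = -10.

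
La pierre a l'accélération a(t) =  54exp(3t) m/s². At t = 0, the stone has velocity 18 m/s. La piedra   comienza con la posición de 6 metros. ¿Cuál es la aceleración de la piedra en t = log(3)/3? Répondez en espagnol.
Tenemos la aceleración a(t) = 54·exp(3·t). Sustituyendo t = log(3)/3: a(log(3)/3) = 162.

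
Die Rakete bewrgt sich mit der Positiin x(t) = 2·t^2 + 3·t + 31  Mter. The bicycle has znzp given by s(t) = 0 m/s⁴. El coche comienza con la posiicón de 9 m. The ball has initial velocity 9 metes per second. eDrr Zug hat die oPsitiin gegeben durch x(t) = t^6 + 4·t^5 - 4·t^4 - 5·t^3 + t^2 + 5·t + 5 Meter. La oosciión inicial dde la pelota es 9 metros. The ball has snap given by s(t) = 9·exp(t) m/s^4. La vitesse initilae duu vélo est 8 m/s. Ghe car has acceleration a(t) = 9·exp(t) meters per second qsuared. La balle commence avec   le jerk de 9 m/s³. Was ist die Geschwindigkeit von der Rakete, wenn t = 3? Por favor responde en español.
Debemos derivar nuestra ecuación de la posición x(t) = 2·t^2 + 3·t + 31 1 vez. La derivada de la posición da la velocidad: v(t) = 4·t + 3. Usando v(t) = 4·t + 3 y sustituyendo t = 3, encontramos v = 15.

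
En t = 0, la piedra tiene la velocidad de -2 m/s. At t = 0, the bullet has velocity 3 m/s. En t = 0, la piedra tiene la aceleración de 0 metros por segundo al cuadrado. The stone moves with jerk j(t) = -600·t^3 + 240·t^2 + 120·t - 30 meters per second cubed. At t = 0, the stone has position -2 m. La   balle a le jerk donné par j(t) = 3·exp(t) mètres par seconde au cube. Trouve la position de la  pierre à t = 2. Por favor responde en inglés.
We need to integrate our jerk equation j(t) = -600·t^3 + 240·t^2 + 120·t - 30 3 times. The antiderivative of jerk is acceleration. Using a(0) = 0, we get a(t) = 10·t·(-15·t^3 + 8·t^2 + 6·t - 3). The antiderivative of acceleration is velocity. Using v(0) = -2, we get v(t) = -30·t^5 + 20·t^4 + 20·t^3 - 15·t^2 - 2. Finding the integral of v(t) and using x(0) = -2: x(t) = -5·t^6 + 4·t^5 + 5·t^4 - 5·t^3 - 2·t - 2. We have position x(t) = -5·t^6 + 4·t^5 + 5·t^4 - 5·t^3 - 2·t - 2. Substituting t = 2: x(2) = -158.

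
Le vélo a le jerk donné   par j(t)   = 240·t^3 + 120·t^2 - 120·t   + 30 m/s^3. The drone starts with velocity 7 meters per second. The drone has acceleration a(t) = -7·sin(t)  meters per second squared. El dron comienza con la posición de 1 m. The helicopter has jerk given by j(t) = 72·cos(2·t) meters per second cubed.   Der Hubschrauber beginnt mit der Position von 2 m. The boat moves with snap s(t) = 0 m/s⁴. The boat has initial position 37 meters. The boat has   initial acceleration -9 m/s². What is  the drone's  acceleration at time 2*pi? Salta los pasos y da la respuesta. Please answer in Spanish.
a(2*pi) = 0.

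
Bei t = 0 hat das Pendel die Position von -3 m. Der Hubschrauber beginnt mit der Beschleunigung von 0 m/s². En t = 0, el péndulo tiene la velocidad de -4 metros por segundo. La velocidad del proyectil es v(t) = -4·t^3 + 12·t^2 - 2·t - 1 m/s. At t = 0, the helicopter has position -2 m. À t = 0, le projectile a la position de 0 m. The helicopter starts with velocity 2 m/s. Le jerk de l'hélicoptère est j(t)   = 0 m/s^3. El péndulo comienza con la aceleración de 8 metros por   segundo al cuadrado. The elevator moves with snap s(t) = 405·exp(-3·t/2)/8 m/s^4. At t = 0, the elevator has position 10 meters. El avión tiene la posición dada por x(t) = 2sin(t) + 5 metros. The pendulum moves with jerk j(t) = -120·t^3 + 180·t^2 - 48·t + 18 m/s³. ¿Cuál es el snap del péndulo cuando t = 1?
Debemos derivar nuestra ecuación de la sacudida j(t) = -120·t^3 + 180·t^2 - 48·t + 18 1 vez. Derivando la sacudida, obtenemos el snap: s(t) = -360·t^2 + 360·t - 48. Tenemos el snap s(t) = -360·t^2 + 360·t - 48. Sustituyendo t = 1: s(1) = -48.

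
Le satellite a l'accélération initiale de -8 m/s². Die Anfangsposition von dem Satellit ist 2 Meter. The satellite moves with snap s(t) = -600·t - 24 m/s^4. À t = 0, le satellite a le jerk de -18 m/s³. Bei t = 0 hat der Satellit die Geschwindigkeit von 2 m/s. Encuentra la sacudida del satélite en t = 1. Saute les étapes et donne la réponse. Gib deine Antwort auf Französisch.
À t = 1, j = -342.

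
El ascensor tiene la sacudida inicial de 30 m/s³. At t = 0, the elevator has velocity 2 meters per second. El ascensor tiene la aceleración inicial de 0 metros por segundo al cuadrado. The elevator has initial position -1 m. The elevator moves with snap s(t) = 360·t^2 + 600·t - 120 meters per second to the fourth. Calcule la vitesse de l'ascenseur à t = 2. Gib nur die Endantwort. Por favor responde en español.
v(2) = 494.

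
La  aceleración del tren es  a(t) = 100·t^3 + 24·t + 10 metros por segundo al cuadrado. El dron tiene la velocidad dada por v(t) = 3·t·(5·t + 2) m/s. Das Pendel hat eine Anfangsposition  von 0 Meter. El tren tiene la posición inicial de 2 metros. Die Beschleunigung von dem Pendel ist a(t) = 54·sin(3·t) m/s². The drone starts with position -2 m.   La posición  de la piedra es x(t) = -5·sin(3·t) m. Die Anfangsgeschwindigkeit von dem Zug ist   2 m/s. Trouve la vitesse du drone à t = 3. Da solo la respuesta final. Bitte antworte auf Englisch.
The answer is 153.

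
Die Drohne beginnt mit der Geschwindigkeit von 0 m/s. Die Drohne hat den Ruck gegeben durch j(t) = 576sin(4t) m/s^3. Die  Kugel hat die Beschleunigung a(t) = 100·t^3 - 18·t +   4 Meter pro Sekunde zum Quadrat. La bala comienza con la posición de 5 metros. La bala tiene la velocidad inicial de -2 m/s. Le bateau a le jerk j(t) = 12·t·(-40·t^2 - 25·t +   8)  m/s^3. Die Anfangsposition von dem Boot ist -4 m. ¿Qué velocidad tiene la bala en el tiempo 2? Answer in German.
Wir müssen unsere Gleichung für die Beschleunigung a(t) = 100·t^3 - 18·t + 4 1-mal integrieren. Die Stammfunktion von der Beschleunigung ist die Geschwindigkeit. Mit v(0) = -2 erhalten wir v(t) = 25·t^4 - 9·t^2 + 4·t - 2. Wir haben die Geschwindigkeit v(t) = 25·t^4 - 9·t^2 + 4·t - 2. Durch Einsetzen von t = 2: v(2) = 370.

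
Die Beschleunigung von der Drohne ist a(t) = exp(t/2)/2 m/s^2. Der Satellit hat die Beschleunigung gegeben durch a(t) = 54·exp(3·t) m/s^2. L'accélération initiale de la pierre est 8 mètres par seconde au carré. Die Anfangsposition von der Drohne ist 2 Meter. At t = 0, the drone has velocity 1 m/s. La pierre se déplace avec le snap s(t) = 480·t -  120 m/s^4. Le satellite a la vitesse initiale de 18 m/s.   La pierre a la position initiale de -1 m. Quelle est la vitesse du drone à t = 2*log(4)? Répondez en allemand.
Um dies zu lösen, müssen wir 1 Stammfunktion unserer Gleichung für die Beschleunigung a(t) = exp(t/2)/2 finden. Die Stammfunktion von der Beschleunigung, mit v(0) = 1, ergibt die Geschwindigkeit: v(t) = exp(t/2). Mit v(t) = exp(t/2) und Einsetzen von t = 2*log(4), finden wir v = 4.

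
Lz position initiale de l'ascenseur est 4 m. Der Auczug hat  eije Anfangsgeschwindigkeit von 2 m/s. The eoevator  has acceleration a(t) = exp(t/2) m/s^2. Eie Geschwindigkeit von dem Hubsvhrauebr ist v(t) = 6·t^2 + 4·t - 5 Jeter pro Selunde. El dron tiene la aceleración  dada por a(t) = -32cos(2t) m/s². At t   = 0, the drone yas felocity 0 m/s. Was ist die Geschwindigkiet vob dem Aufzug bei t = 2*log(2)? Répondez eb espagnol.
Para resolver esto, necesitamos tomar 1 integral de nuestra ecuación de la aceleración a(t) = exp(t/2). La integral de la aceleración, con v(0) = 2, da la velocidad: v(t) = 2·exp(t/2). Tenemos la velocidad v(t) = 2·exp(t/2). Sustituyendo t = 2*log(2): v(2*log(2)) = 4.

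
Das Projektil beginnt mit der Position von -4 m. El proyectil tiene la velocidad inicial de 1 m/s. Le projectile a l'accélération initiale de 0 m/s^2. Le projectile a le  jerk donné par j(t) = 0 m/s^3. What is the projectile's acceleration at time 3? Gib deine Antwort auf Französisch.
En partant du jerk j(t) = 0, nous prenons 1 primitive. En prenant ∫j(t)dt et en appliquant a(0) = 0, nous trouvons a(t) = 0. En utilisant a(t) = 0 et en substituant t = 3, nous trouvons a = 0.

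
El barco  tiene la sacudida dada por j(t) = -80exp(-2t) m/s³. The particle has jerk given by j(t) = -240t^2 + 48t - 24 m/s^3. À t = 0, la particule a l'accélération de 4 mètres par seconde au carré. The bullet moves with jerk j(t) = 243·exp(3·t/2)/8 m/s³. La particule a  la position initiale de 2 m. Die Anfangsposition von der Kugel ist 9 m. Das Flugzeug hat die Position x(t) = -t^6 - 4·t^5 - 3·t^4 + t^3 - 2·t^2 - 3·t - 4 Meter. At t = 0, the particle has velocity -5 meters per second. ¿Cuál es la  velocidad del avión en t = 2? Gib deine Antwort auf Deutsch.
Um dies zu lösen, müssen wir 1 Ableitung unserer Gleichung für die Position x(t) = -t^6 - 4·t^5 - 3·t^4 + t^3 - 2·t^2 - 3·t - 4 nehmen. Mit d/dt von x(t) finden wir v(t) = -6·t^5 - 20·t^4 - 12·t^3 + 3·t^2 - 4·t - 3. Wir haben die Geschwindigkeit v(t) = -6·t^5 - 20·t^4 - 12·t^3 + 3·t^2 - 4·t - 3. Durch Einsetzen von t = 2: v(2) = -607.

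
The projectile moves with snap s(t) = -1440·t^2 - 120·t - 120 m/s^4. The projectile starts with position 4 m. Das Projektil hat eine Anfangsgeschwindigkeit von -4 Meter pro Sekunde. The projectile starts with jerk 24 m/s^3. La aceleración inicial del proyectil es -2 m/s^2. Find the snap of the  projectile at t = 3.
Using s(t) = -1440·t^2 - 120·t - 120 and substituting t = 3, we find s = -13440.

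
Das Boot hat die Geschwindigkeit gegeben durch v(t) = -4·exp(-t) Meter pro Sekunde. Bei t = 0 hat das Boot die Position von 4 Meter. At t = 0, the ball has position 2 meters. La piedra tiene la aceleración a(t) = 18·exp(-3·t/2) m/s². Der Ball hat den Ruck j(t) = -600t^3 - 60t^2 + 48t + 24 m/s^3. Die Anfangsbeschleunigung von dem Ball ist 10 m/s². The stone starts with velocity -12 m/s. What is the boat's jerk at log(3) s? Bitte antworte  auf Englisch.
To solve this, we need to take 2 derivatives of our velocity equation v(t) = -4·exp(-t). Differentiating velocity, we get acceleration: a(t) = 4·exp(-t). The derivative of acceleration gives jerk: j(t) = -4·exp(-t). We have jerk j(t) = -4·exp(-t). Substituting t = log(3): j(log(3)) = -4/3.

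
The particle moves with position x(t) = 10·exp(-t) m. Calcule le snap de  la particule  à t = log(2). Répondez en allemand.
Ausgehend von der Position x(t) = 10·exp(-t), nehmen wir 4 Ableitungen. Die Ableitung von der Position ergibt die Geschwindigkeit: v(t) = -10·exp(-t). Durch Ableiten von der Geschwindigkeit erhalten wir die Beschleunigung: a(t) = 10·exp(-t). Mit d/dt von a(t) finden wir j(t) = -10·exp(-t). Durch Ableiten von dem Ruck erhalten wir den Snap: s(t) = 10·exp(-t). Aus der Gleichung für den Snap s(t) = 10·exp(-t), setzen wir t = log(2) ein und erhalten s = 5.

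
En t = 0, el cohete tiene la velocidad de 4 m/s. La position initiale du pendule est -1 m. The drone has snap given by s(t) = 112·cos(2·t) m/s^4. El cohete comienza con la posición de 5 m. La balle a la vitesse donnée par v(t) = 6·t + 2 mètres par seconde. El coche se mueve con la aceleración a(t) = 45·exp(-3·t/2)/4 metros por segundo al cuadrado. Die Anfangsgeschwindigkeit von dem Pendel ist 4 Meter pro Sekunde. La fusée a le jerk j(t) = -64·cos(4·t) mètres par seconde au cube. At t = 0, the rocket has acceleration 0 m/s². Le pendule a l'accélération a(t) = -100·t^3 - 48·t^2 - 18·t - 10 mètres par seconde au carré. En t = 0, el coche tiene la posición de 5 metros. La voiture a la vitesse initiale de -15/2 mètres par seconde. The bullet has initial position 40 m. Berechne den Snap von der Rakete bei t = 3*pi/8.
Um dies zu lösen, müssen wir 1 Ableitung unserer Gleichung für den Ruck j(t) = -64·cos(4·t) nehmen. Mit d/dt von j(t) finden wir s(t) = 256·sin(4·t). Wir haben den Snap s(t) = 256·sin(4·t). Durch Einsetzen von t = 3*pi/8: s(3*pi/8) = -256.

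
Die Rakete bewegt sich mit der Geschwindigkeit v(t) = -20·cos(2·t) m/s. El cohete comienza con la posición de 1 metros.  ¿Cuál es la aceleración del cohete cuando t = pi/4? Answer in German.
Wir müssen unsere Gleichung für die Geschwindigkeit v(t) = -20·cos(2·t) 1-mal ableiten. Mit d/dt von v(t) finden wir a(t) = 40·sin(2·t). Mit a(t) = 40·sin(2·t) und Einsetzen von t = pi/4, finden wir a = 40.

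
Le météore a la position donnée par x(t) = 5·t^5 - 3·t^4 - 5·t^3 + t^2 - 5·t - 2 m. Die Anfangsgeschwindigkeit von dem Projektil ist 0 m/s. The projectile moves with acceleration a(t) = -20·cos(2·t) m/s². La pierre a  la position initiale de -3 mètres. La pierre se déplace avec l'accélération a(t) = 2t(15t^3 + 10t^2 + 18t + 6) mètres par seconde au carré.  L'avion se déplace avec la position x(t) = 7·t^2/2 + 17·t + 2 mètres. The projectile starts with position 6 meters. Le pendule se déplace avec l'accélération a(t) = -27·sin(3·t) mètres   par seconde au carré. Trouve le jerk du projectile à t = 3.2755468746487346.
Nous devons dériver notre équation de l'accélération a(t) = -20·cos(2·t) 1 fois. En dérivant l'accélération, nous obtenons le jerk: j(t) = 40·sin(2·t). Nous avons le jerk j(t) = 40·sin(2·t). En substituant t = 3.2755468746487346: j(3.2755468746487346) = 10.5886028848127.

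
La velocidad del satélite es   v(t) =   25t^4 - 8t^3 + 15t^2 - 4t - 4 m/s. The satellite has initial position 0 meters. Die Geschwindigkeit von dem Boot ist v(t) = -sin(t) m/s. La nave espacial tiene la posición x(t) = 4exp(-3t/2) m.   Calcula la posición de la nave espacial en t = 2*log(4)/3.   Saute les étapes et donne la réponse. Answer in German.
Die Position bei t = 2*log(4)/3 ist x = 1.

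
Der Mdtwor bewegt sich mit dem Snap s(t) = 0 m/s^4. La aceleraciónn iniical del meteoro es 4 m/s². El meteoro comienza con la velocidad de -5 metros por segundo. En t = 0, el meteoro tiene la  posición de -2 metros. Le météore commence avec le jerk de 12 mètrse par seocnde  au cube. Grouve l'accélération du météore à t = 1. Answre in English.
Starting from snap s(t) = 0, we take 2 antiderivatives. Taking ∫s(t)dt and applying j(0) = 12, we find j(t) = 12. Integrating jerk and using the initial condition a(0) = 4, we get a(t) = 12·t + 4. We have acceleration a(t) = 12·t + 4. Substituting t = 1: a(1) = 16.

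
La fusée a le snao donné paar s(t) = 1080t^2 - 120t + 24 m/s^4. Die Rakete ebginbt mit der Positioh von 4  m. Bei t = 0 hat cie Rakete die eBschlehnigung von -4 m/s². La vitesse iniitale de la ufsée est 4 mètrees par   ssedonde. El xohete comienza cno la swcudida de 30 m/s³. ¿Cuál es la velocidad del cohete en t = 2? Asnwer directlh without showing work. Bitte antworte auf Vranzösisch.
La réponse est 584.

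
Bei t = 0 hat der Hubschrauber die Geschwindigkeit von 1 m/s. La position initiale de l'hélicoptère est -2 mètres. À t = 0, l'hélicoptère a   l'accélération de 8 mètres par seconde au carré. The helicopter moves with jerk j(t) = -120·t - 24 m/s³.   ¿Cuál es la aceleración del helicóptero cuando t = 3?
Debemos encontrar la integral de nuestra ecuación de la sacudida j(t) = -120·t - 24 1 vez. La antiderivada de la sacudida, con a(0) = 8, da la aceleración: a(t) = -60·t^2 - 24·t + 8. Tenemos la aceleración a(t) = -60·t^2 - 24·t + 8. Sustituyendo t = 3: a(3) = -604.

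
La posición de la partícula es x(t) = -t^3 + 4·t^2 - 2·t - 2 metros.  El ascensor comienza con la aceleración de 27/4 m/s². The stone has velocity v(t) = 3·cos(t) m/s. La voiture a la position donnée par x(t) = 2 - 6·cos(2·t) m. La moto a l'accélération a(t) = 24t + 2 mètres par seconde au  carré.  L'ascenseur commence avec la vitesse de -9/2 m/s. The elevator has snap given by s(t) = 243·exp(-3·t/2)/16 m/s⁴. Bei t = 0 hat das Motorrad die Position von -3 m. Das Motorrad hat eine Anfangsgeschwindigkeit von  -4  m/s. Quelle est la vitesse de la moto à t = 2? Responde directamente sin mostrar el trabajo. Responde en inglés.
The answer is 48.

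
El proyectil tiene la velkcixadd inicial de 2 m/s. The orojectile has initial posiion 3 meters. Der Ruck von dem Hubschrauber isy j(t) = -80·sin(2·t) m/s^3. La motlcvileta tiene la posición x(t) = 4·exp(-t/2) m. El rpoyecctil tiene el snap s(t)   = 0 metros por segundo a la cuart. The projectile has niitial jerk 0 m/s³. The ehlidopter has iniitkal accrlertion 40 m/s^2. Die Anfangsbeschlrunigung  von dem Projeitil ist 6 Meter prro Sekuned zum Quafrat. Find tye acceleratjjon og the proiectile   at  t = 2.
To find the answer, we compute 2 integrals of s(t) = 0. The integral of snap, with j(0) = 0, gives jerk: j(t) = 0. The integral of jerk is acceleration. Using a(0) = 6, we get a(t) = 6. We have acceleration a(t) = 6. Substituting t = 2: a(2) = 6.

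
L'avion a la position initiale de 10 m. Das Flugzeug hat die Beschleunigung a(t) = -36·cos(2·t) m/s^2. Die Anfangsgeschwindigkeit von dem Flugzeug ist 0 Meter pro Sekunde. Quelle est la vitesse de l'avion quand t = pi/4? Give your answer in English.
We need to integrate our acceleration equation a(t) = -36·cos(2·t) 1 time. Finding the antiderivative of a(t) and using v(0) = 0: v(t) = -18·sin(2·t). Using v(t) = -18·sin(2·t) and substituting t = pi/4, we find v = -18.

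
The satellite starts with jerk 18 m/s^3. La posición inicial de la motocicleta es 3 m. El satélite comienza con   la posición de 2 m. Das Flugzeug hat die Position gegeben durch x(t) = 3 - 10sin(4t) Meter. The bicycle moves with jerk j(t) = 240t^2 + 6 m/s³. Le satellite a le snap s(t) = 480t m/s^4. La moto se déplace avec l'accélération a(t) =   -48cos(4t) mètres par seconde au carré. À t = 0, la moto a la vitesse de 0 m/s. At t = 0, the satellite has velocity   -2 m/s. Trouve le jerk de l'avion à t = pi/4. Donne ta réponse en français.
Nous devons dériver notre équation de la position x(t) = 3 - 10·sin(4·t) 3 fois. En prenant d/dt de x(t), nous trouvons v(t) = -40·cos(4·t). La dérivée de la vitesse donne l'accélération: a(t) = 160·sin(4·t). En dérivant l'accélération, nous obtenons le jerk: j(t) = 640·cos(4·t). En utilisant j(t) = 640·cos(4·t) et en substituant t = pi/4, nous trouvons j = -640.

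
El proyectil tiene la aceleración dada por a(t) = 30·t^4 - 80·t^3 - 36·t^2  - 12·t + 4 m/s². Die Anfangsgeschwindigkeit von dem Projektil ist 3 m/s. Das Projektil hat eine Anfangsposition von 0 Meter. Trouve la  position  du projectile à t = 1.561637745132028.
En partant de l'accélération a(t) = 30·t^4 - 80·t^3 - 36·t^2 - 12·t + 4, nous prenons 2 primitives. En prenant ∫a(t)dt et en appliquant v(0) = 3, nous trouvons v(t) = 6·t^5 - 20·t^4 - 12·t^3 - 6·t^2 + 4·t + 3. La primitive de la vitesse, avec x(0) = 0, donne la position: x(t) = t^6 - 4·t^5 - 3·t^4 - 2·t^3 + 2·t^2 + 3·t. De l'équation de la position x(t) = t^6 - 4·t^5 - 3·t^4 - 2·t^3 + 2·t^2 + 3·t, nous substituons t = 1.561637745132028 pour obtenir x = -38.5428160536308.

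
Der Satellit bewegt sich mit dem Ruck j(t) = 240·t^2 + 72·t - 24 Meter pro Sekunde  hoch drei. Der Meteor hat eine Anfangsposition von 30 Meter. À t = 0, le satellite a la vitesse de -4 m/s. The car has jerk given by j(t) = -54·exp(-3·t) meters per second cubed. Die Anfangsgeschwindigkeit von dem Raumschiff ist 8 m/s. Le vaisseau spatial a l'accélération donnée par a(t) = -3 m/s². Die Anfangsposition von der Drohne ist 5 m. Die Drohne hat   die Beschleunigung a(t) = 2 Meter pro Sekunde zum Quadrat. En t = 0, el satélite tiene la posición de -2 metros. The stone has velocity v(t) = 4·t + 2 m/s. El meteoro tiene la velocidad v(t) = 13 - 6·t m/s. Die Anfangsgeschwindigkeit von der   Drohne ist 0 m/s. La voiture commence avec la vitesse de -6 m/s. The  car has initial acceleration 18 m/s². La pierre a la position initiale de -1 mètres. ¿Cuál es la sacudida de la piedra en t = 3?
Debemos derivar nuestra ecuación de la velocidad v(t) = 4·t + 2 2 veces. La derivada de la velocidad da la aceleración: a(t) = 4. La derivada de la aceleración da la sacudida: j(t) = 0. Tenemos la sacudida j(t) = 0. Sustituyendo t = 3: j(3) = 0.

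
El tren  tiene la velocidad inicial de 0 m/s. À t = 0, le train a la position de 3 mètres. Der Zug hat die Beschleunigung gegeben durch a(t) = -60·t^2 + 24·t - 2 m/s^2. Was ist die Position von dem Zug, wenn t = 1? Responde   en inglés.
We must find the antiderivative of our acceleration equation a(t) = -60·t^2 + 24·t - 2 2 times. Integrating acceleration and using the initial condition v(0) = 0, we get v(t) = 2·t·(-10·t^2 + 6·t - 1). Finding the integral of v(t) and using x(0) = 3: x(t) = -5·t^4 + 4·t^3 - t^2 + 3. We have position x(t) = -5·t^4 + 4·t^3 - t^2 + 3. Substituting t = 1: x(1) = 1.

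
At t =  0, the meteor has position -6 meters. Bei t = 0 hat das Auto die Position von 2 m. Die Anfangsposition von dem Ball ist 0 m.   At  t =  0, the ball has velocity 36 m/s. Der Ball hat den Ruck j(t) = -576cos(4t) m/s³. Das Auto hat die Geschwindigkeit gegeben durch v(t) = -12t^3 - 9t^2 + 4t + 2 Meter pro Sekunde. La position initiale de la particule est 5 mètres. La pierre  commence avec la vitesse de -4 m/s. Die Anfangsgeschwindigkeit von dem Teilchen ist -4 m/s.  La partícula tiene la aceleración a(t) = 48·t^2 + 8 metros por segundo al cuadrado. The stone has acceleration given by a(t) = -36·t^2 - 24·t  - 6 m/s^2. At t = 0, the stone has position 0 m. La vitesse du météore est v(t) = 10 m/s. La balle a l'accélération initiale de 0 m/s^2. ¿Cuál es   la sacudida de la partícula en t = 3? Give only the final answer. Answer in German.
Bei t = 3, j = 288.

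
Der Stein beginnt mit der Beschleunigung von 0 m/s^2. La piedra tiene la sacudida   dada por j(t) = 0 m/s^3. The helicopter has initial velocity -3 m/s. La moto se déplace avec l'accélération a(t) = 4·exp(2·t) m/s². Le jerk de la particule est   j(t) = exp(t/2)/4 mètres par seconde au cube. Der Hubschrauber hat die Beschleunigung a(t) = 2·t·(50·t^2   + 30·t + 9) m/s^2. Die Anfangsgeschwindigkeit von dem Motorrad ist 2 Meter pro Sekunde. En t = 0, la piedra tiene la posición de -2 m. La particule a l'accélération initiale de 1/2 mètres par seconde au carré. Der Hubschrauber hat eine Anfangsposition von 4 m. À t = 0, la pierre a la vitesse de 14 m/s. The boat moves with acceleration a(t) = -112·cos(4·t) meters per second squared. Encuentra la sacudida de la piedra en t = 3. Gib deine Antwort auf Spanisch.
Tenemos la sacudida j(t) = 0. Sustituyendo t = 3: j(3) = 0.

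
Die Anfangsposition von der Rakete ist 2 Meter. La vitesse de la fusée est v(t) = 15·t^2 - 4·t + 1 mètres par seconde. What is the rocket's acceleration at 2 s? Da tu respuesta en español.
Para resolver esto, necesitamos tomar 1 derivada de nuestra ecuación de la velocidad v(t) = 15·t^2 - 4·t + 1. Derivando la velocidad, obtenemos la aceleración: a(t) = 30·t - 4. De la ecuación de la aceleración a(t) = 30·t - 4, sustituimos t = 2 para obtener a = 56.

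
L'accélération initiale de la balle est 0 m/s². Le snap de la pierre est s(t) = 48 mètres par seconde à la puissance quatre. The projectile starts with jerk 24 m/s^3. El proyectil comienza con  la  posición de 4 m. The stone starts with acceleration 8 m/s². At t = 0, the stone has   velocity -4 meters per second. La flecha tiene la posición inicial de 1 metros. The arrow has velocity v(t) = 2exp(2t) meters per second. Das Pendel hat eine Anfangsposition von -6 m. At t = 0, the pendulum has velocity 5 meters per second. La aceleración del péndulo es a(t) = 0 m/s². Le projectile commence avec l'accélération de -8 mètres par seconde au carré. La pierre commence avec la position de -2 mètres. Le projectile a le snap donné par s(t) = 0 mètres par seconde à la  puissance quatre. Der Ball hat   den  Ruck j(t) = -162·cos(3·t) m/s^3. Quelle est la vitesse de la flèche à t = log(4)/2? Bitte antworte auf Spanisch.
Tenemos la velocidad v(t) = 2·exp(2·t). Sustituyendo t = log(4)/2: v(log(4)/2) = 8.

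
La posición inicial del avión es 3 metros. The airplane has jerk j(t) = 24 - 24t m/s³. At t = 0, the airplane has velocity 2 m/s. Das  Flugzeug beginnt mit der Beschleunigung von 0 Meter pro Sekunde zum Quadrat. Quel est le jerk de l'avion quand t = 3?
De l'équation du jerk j(t) = 24 - 24·t, nous substituons t = 3 pour obtenir j = -48.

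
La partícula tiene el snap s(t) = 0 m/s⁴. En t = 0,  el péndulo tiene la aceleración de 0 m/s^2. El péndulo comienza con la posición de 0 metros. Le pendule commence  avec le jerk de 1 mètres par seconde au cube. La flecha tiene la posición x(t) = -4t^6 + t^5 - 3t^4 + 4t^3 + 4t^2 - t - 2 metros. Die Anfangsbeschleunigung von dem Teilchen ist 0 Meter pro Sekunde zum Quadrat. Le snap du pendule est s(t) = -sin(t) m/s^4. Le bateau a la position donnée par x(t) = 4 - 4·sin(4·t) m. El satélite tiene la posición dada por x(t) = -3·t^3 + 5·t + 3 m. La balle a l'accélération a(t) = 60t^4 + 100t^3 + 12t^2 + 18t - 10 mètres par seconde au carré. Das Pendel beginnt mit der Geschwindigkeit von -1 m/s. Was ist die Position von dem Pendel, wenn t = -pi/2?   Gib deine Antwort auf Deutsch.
Wir müssen unsere Gleichung für den Snap s(t) = -sin(t) 4-mal integrieren. Die Stammfunktion von dem Snap, mit j(0) = 1, ergibt den Ruck: j(t) = cos(t). Das Integral von dem Ruck ist die Beschleunigung. Mit a(0) = 0 erhalten wir a(t) = sin(t). Mit ∫a(t)dt und Anwendung von v(0) = -1, finden wir v(t) = -cos(t). Das Integral von der Geschwindigkeit ist die Position. Mit x(0) = 0 erhalten wir x(t) = -sin(t). Mit x(t) = -sin(t) und Einsetzen von t = -pi/2, finden wir x = 1.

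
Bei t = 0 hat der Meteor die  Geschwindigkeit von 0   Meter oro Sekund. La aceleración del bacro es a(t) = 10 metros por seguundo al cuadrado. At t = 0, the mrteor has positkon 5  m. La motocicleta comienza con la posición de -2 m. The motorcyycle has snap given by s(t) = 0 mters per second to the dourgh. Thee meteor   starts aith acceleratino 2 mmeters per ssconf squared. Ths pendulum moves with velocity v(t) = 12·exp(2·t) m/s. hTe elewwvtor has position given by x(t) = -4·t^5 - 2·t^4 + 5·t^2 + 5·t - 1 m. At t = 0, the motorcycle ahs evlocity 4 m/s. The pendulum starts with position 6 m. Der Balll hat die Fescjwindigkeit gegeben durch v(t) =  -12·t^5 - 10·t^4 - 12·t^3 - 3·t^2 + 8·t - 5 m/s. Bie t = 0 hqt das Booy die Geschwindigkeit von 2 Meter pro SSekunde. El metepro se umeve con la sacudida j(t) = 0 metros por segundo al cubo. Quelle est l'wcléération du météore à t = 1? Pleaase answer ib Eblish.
We must find the antiderivative of our jerk equation j(t) = 0 1 time. Finding the integral of j(t) and using a(0) = 2: a(t) = 2. We have acceleration a(t) = 2. Substituting t = 1: a(1) = 2.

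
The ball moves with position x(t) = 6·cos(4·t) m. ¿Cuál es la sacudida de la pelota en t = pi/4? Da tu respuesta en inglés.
Starting from position x(t) = 6·cos(4·t), we take 3 derivatives. Differentiating position, we get velocity: v(t) = -24·sin(4·t). Taking d/dt of v(t), we find a(t) = -96·cos(4·t). Differentiating acceleration, we get jerk: j(t) = 384·sin(4·t). From the given jerk equation j(t) = 384·sin(4·t), we substitute t = pi/4 to get j = 0.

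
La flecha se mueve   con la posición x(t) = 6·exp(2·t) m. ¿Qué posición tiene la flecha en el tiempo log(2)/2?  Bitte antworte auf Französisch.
De l'équation de la position x(t) = 6·exp(2·t), nous substituons t = log(2)/2 pour obtenir x = 12.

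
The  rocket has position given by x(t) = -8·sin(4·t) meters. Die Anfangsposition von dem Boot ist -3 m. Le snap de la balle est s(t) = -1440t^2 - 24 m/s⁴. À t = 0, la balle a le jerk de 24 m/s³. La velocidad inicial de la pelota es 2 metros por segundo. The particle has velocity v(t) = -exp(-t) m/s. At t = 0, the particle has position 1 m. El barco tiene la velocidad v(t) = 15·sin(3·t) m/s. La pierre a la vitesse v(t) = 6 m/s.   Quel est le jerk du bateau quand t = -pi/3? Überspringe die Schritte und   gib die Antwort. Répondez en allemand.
Der Ruck bei t = -pi/3 ist j = 0.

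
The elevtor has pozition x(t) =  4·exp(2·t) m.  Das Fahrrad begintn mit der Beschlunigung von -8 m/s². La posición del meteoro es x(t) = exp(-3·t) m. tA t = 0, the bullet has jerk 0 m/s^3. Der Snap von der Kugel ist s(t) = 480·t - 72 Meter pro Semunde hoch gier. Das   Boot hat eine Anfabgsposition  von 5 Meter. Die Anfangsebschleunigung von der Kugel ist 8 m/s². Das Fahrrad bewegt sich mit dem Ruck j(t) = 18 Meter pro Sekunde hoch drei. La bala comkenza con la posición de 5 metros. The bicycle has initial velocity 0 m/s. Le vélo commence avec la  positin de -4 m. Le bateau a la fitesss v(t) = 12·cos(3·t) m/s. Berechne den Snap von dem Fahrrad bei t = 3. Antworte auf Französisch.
Pour résoudre ceci, nous devons prendre 1 dérivée de notre équation du jerk j(t) = 18. En prenant d/dt de j(t), nous trouvons s(t) = 0. Nous avons le snap s(t) = 0. En substituant t = 3: s(3) = 0.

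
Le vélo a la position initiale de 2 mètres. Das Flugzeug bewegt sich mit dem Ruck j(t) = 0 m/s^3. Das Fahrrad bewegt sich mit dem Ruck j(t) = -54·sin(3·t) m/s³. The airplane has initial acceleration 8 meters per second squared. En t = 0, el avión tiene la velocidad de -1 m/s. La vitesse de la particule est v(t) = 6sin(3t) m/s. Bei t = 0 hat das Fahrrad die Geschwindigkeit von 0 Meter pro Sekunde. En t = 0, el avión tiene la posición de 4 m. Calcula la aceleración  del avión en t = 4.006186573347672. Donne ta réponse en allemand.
Wir müssen die Stammfunktion unserer Gleichung für den Ruck j(t) = 0 1-mal finden. Das Integral von dem Ruck ist die Beschleunigung. Mit a(0) = 8 erhalten wir a(t) = 8. Mit a(t) = 8 und Einsetzen von t = 4.006186573347672, finden wir a = 8.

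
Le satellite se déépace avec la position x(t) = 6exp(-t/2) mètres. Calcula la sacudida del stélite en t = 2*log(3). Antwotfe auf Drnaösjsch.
Nous devons dériver notre équation de la position x(t) = 6·exp(-t/2) 3 fois. La dérivée de la position donne la vitesse: v(t) = -3·exp(-t/2). En prenant d/dt de v(t), nous trouvons a(t) = 3·exp(-t/2)/2. En dérivant l'accélération, nous obtenons le jerk: j(t) = -3·exp(-t/2)/4. Nous avons le jerk j(t) = -3·exp(-t/2)/4. En substituant t = 2*log(3): j(2*log(3)) = -1/4.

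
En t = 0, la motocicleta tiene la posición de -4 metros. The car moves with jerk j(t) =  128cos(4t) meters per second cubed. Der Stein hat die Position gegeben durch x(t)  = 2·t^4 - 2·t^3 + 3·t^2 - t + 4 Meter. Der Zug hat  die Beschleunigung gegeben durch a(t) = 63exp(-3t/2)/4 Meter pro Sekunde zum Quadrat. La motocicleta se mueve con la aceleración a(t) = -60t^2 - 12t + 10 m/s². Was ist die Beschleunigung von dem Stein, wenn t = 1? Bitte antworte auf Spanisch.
Partiendo de la posición x(t) = 2·t^4 - 2·t^3 + 3·t^2 - t + 4, tomamos 2 derivadas. Derivando la posición, obtenemos la velocidad: v(t) = 8·t^3 - 6·t^2 + 6·t - 1. La derivada de la velocidad da la aceleración: a(t) = 24·t^2 - 12·t + 6. Usando a(t) = 24·t^2 - 12·t + 6 y sustituyendo t = 1, encontramos a = 18.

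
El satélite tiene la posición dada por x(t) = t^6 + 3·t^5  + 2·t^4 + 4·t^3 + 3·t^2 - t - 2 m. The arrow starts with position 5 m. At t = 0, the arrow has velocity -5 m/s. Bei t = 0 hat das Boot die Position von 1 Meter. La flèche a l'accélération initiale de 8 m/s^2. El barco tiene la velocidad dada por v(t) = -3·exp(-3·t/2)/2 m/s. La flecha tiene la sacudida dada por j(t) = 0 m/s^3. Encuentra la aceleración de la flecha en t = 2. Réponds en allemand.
Wir müssen unsere Gleichung für den Ruck j(t) = 0 1-mal integrieren. Mit ∫j(t)dt und Anwendung von a(0) = 8, finden wir a(t) = 8. Mit a(t) = 8 und Einsetzen von t = 2, finden wir a = 8.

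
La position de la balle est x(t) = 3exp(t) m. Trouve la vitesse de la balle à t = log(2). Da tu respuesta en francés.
Nous devons dériver notre équation de la position x(t) = 3·exp(t) 1 fois. La dérivée de la position donne la vitesse: v(t) = 3·exp(t). De l'équation de la vitesse v(t) = 3·exp(t), nous substituons t = log(2) pour obtenir v = 6.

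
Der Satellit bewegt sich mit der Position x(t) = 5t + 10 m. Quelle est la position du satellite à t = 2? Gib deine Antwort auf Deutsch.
Mit x(t) = 5·t + 10 und Einsetzen von t = 2, finden wir x = 20.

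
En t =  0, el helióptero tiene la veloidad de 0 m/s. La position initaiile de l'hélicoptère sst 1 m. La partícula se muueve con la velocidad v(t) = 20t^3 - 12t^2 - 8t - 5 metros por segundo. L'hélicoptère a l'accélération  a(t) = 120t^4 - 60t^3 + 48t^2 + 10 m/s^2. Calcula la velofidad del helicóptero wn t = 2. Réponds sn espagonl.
Para resolver esto, necesitamos tomar 1 antiderivada de nuestra ecuación de la aceleración a(t) = 120·t^4 - 60·t^3 + 48·t^2 + 10. La antiderivada de la aceleración es la velocidad. Usando v(0) = 0, obtenemos v(t) = t·(24·t^4 - 15·t^3 + 16·t^2 + 10). Usando v(t) = t·(24·t^4 - 15·t^3 + 16·t^2 + 10) y sustituyendo t = 2, encontramos v = 676.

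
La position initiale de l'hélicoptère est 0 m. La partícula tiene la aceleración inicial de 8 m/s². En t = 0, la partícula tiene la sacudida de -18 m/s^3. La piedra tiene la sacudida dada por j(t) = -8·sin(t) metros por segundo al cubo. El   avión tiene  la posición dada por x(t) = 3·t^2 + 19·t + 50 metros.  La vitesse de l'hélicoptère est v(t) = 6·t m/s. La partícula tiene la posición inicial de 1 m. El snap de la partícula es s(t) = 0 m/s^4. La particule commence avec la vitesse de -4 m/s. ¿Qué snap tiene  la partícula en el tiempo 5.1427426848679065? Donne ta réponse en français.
Nous avons le snap s(t) = 0. En substituant t = 5.1427426848679065: s(5.1427426848679065) = 0.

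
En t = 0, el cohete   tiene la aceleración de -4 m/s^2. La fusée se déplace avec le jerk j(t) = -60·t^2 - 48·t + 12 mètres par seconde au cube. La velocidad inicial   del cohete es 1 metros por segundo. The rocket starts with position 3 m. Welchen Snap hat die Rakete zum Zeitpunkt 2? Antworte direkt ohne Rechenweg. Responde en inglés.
At t = 2, s = -288.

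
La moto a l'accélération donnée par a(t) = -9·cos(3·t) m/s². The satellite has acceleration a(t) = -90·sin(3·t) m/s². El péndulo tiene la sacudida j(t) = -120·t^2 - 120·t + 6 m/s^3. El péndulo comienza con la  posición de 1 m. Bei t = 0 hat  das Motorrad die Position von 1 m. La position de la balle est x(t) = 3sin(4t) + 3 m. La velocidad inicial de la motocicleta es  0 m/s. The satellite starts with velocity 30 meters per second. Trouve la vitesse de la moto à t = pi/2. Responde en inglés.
To find the answer, we compute 1 antiderivative of a(t) = -9·cos(3·t). Finding the integral of a(t) and using v(0) = 0: v(t) = -3·sin(3·t). We have velocity v(t) = -3·sin(3·t). Substituting t = pi/2: v(pi/2) = 3.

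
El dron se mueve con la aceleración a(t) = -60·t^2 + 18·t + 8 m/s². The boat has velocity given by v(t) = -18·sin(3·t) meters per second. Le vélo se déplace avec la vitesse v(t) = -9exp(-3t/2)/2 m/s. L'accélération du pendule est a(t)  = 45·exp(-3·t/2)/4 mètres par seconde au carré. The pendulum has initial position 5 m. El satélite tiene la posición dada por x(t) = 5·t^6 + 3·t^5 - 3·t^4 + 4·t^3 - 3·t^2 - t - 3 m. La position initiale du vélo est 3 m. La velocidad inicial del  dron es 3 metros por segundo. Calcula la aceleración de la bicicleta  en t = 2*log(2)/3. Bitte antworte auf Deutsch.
Wir müssen unsere Gleichung für die Geschwindigkeit v(t) = -9·exp(-3·t/2)/2 1-mal ableiten. Durch Ableiten von der Geschwindigkeit erhalten wir die Beschleunigung: a(t) = 27·exp(-3·t/2)/4. Mit a(t) = 27·exp(-3·t/2)/4 und Einsetzen von t = 2*log(2)/3, finden wir a = 27/8.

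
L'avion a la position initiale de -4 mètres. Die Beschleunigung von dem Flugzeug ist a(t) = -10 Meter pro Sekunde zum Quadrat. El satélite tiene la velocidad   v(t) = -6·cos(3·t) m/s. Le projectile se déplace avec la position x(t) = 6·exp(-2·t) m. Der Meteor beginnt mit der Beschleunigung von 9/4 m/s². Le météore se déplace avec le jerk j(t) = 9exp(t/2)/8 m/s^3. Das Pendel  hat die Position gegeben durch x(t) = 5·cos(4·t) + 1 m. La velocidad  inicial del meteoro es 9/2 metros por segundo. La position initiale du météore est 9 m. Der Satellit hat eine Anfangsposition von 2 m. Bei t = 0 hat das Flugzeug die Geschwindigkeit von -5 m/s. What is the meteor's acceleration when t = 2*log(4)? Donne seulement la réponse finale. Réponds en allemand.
Die Antwort ist 9.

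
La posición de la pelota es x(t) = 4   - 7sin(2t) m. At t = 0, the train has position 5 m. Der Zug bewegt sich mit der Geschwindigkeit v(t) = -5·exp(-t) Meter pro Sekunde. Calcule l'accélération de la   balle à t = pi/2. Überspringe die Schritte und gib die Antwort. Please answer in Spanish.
a(pi/2) = 0.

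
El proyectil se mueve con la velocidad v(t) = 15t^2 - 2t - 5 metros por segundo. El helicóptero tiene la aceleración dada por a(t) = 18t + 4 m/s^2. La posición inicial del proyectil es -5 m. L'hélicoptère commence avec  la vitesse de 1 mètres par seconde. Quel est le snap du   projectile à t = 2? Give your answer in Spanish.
Debemos derivar nuestra ecuación de la velocidad v(t) = 15·t^2 - 2·t - 5 3 veces. Derivando la velocidad, obtenemos la aceleración: a(t) = 30·t - 2. Tomando d/dt de a(t), encontramos j(t) = 30. La derivada de la sacudida da el snap: s(t) = 0. De la ecuación del snap s(t) = 0, sustituimos t = 2 para obtener s = 0.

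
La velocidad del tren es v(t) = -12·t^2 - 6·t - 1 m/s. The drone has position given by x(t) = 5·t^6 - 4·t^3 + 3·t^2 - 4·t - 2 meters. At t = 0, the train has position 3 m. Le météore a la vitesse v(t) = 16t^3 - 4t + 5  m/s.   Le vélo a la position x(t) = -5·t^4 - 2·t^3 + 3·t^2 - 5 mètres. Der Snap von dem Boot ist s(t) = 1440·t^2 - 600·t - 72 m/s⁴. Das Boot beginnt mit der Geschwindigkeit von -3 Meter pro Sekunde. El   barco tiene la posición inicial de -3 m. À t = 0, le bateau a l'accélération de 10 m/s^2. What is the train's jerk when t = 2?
To solve this, we need to take 2 derivatives of our velocity equation v(t) = -12·t^2 - 6·t - 1. Differentiating velocity, we get acceleration: a(t) = -24·t - 6. Taking d/dt of a(t), we find j(t) = -24. We have jerk j(t) = -24. Substituting t = 2: j(2) = -24.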